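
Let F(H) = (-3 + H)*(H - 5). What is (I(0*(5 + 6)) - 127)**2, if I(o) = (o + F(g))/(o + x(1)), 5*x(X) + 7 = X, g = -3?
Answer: 27889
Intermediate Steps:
F(H) = (-5 + H)*(-3 + H) (F(H) = (-3 + H)*(-5 + H) = (-5 + H)*(-3 + H))
x(X) = -7/5 + X/5
I(o) = (48 + o)/(-6/5 + o) (I(o) = (o + (15 + (-3)**2 - 8*(-3)))/(o + (-7/5 + (1/5)*1)) = (o + (15 + 9 + 24))/(o + (-7/5 + 1/5)) = (o + 48)/(o - 6/5) = (48 + o)/(-6/5 + o))
(I(0*(5 + 6)) - 127)**2 = (5*(48 + 0*(5 + 6))/(-6 + 5*(0*(5 + 6))) - 127)**2 = (5*(48 + 0*11)/(-6 + 5*(0*11)) - 127)**2 = (5*(48 + 0)/(-6 + 5*0) - 127)**2 = (5*48/(-6 + 0) - 127)**2 = (5*48/(-6) - 127)**2 = (5*(-1/6)*48 - 127)**2 = (-40 - 127)**2 = (-167)**2 = 27889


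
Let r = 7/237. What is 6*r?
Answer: 14/79 ≈ 0.17722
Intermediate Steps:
r = 7/237 (r = 7*(1/237) = 7/237 ≈ 0.029536)
6*r = 6*(7/237) = 14/79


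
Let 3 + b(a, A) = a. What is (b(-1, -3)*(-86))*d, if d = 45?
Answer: 15480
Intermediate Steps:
b(a, A) = -3 + a
(b(-1, -3)*(-86))*d = ((-3 - 1)*(-86))*45 = -4*(-86)*45 = 344*45 = 15480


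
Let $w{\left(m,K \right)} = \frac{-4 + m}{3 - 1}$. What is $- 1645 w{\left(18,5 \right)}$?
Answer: $-11515$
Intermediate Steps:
$w{\left(m,K \right)} = -2 + \frac{m}{2}$ ($w{\left(m,K \right)} = \frac{-4 + m}{2} = \left(-4 + m\right) \frac{1}{2} = -2 + \frac{m}{2}$)
$- 1645 w{\left(18,5 \right)} = - 1645 \left(-2 + \frac{1}{2} \cdot 18\right) = - 1645 \left(-2 + 9\right) = \left(-1645\right) 7 = -11515$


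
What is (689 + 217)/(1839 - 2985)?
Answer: -151/191 ≈ -0.79058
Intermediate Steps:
(689 + 217)/(1839 - 2985) = 906/(-1146) = 906*(-1/1146) = -151/191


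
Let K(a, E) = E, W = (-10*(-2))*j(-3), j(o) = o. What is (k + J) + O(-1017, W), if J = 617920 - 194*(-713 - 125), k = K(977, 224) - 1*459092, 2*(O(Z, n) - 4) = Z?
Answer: 642239/2 ≈ 3.2112e+5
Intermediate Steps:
W = -60 (W = -10*(-2)*(-3) = 20*(-3) = -60)
O(Z, n) = 4 + Z/2
k = -458868 (k = 224 - 1*459092 = 224 - 459092 = -458868)
J = 780492 (J = 617920 - 194*(-838) = 617920 - 1*(-162572) = 617920 + 162572 = 780492)
(k + J) + O(-1017, W) = (-458868 + 780492) + (4 + (½)*(-1017)) = 321624 + (4 - 1017/2) = 321624 - 1009/2 = 642239/2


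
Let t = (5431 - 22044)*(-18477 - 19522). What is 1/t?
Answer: 1/631277387 ≈ 1.5841e-9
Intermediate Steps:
t = 631277387 (t = -16613*(-37999) = 631277387)
1/t = 1/631277387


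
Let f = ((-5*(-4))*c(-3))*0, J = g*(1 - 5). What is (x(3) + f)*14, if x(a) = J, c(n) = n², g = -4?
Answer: 224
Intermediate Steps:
J = 16 (J = -4*(1 - 5) = -4*(-4) = 16)
x(a) = 16
f = 0 (f = (-5*(-4)*(-3)²)*0 = (20*9)*0 = 180*0 = 0)
(x(3) + f)*14 = (16 + 0)*14 = 16*14 = 224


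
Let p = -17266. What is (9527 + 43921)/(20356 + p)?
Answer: 8908/515 ≈ 17.297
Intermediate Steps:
(9527 + 43921)/(20356 + p) = (9527 + 43921)/(20356 - 17266) = 53448/3090 = 53448*(1/3090) = 8908/515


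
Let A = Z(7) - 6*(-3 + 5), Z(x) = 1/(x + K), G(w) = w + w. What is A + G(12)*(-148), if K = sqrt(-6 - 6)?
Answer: (-7128*sqrt(3) + 24947*I)/(-7*I + 2*sqrt(3)) ≈ -3563.9 - 0.056789*I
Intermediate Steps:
K = 2*I*sqrt(3) (K = sqrt(-12) = 2*I*sqrt(3) ≈ 3.4641*I)
G(w) = 2*w
Z(x) = 1/(x + 2*I*sqrt(3))
A = -12 + 1/(7 + 2*I*sqrt(3)) (A = 1/(7 + 2*I*sqrt(3)) - 6*(-3 + 5) = 1/(7 + 2*I*sqrt(3)) - 6*2 = 1/(7 + 2*I*sqrt(3)) - 1*12 = 1/(7 + 2*I*sqrt(3)) - 12 = -12 + 1/(7 + 2*I*sqrt(3)) ≈ -11.885 - 0.056789*I)
A + G(12)*(-148) = (-24*sqrt(3) + 83*I)/(-7*I + 2*sqrt(3)) + (2*12)*(-148) = (-24*sqrt(3) + 83*I)/(-7*I + 2*sqrt(3)) + 24*(-148) = (-24*sqrt(3) + 83*I)/(-7*I + 2*sqrt(3)) - 3552 = -3552 + (-24*sqrt(3) + 83*I)/(-7*I + 2*sqrt(3))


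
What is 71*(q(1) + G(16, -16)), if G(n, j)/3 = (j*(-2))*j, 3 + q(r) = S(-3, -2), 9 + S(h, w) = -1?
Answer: -109979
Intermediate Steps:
S(h, w) = -10 (S(h, w) = -9 - 1 = -10)
q(r) = -13 (q(r) = -3 - 10 = -13)
G(n, j) = -6*j² (G(n, j) = 3*((j*(-2))*j) = 3*((-2*j)*j) = 3*(-2*j²) = -6*j²)
71*(q(1) + G(16, -16)) = 71*(-13 - 6*(-16)²) = 71*(-13 - 6*256) = 71*(-13 - 1536) = 71*(-1549) = -109979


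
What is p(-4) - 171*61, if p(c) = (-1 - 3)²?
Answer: -10415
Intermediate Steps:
p(c) = 16 (p(c) = (-4)² = 16)
p(-4) - 171*61 = 16 - 171*61 = 16 - 10431 = -10415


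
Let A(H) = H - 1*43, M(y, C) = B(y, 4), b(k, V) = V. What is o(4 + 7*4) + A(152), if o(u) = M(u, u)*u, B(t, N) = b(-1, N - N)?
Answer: 109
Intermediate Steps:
B(t, N) = 0 (B(t, N) = N - N = 0)
M(y, C) = 0
o(u) = 0 (o(u) = 0*u = 0)
A(H) = -43 + H (A(H) = H - 43 = -43 + H)
o(4 + 7*4) + A(152) = 0 + (-43 + 152) = 0 + 109 = 109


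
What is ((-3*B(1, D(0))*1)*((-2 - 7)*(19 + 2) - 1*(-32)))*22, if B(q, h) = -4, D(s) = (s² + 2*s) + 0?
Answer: -41448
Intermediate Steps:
D(s) = s² + 2*s
((-3*B(1, D(0))*1)*((-2 - 7)*(19 + 2) - 1*(-32)))*22 = ((-3*(-4)*1)*((-2 - 7)*(19 + 2) - 1*(-32)))*22 = ((12*1)*(-9*21 + 32))*22 = (12*(-189 + 32))*22 = (12*(-157))*22 = -1884*22 = -41448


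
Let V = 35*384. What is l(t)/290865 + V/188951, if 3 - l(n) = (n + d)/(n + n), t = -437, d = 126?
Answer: 488157120023/6862052757930 ≈ 0.071139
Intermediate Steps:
l(n) = 3 - (126 + n)/(2*n) (l(n) = 3 - (n + 126)/(n + n) = 3 - (126 + n)/(2*n))
V = 13440
l(t)/290865 + V/188951 = (5/2 - 63/(-437))/290865 + 13440/188951 = (5/2 - 63*(-1/437))*(1/290865) + 13440*(1/188951) = (5/2 + 63/437)*(1/290865) + 1920/26993 = (2311/874)*(1/290865) + 1920/26993 = 2311/254216010 + 1920/26993 = 488157120023/6862052757930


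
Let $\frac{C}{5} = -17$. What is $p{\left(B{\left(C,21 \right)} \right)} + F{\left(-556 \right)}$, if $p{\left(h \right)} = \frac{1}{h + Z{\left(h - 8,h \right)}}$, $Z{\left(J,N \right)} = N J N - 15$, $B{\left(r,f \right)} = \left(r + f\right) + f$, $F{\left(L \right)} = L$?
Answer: $- \frac{52462493}{94357} \approx -556.0$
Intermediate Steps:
$C = -85$ ($C = 5 \left(-17\right) = -85$)
$B{\left(r,f \right)} = r + 2 f$ ($B{\left(r,f \right)} = \left(f + r\right) + f = r + 2 f$)
$Z{\left(J,N \right)} = -15 + J N^{2}$ ($Z{\left(J,N \right)} = J N N - 15 = J N^{2} - 15 = -15 + J N^{2}$)
$p{\left(h \right)} = \frac{1}{-15 + h + h^{2} \left(-8 + h\right)}$ ($p{\left(h \right)} = \frac{1}{h + \left(-15 + \left(h - 8\right) h^{2}\right)} = \frac{1}{h + \left(-15 + \left(-8 + h\right) h^{2}\right)} = \frac{1}{h + \left(-15 + h^{2} \left(-8 + h\right)\right)} = \frac{1}{-15 + h + h^{2} \left(-8 + h\right)}$)
$p{\left(B{\left(C,21 \right)} \right)} + F{\left(-556 \right)} = \frac{1}{-15 + \left(-85 + 2 \cdot 21\right) + \left(-85 + 2 \cdot 21\right)^{2} \left(-8 + \left(-85 + 2 \cdot 21\right)\right)} - 556 = \frac{1}{-15 + \left(-85 + 42\right) + \left(-85 + 42\right)^{2} \left(-8 + \left(-85 + 42\right)\right)} - 556 = \frac{1}{-15 - 43 + \left(-43\right)^{2} \left(-8 - 43\right)} - 556 = \frac{1}{-15 - 43 + 1849 \left(-51\right)} - 556 = \frac{1}{-15 - 43 - 94299} - 556 = \frac{1}{-94357} - 556 = - \frac{1}{94357} - 556 = - \frac{52462493}{94357}$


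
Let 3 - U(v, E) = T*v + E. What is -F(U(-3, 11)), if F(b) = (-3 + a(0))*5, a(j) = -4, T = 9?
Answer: 35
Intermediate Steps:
U(v, E) = 3 - E - 9*v (U(v, E) = 3 - (9*v + E) = 3 - (E + 9*v) = 3 + (-E - 9*v) = 3 - E - 9*v)
F(b) = -35 (F(b) = (-3 - 4)*5 = -7*5 = -35)
-F(U(-3, 11)) = -1*(-35) = 35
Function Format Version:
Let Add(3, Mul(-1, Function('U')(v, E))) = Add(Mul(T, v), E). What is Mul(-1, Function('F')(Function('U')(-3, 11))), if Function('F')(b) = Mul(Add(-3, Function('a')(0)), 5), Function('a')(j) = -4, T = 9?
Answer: 35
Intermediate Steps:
Function('U')(v, E) = Add(3, Mul(-1, E), Mul(-9, v)) (Function('U')(v, E) = Add(3, Mul(-1, Add(Mul(9, v), E))) = Add(3, Mul(-1, Add(E, Mul(9, v)))) = Add(3, Add(Mul(-1, E), Mul(-9, v))) = Add(3, Mul(-1, E), Mul(-9, v)))
Function('F')(b) = -35 (Function('F')(b) = Mul(Add(-3, -4), 5) = Mul(-7, 5) = -35)
Mul(-1, Function('F')(Function('U')(-3, 11))) = Mul(-1, -35) = 35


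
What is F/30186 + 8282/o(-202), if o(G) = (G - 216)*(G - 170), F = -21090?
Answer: -84150283/130383396 ≈ -0.64541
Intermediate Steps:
o(G) = (-216 + G)*(-170 + G)
F/30186 + 8282/o(-202) = -21090/30186 + 8282/(36720 + (-202)² - 386*(-202)) = -21090*1/30186 + 8282/(36720 + 40804 + 77972) = -3515/5031 + 8282/155496 = -3515/5031 + 8282*(1/155496) = -3515/5031 + 4141/77748 = -84150283/130383396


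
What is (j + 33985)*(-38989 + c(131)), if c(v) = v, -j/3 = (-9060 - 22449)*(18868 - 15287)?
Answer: -13154799713576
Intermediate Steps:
j = 338501187 (j = -3*(-9060 - 22449)*(18868 - 15287) = -(-94527)*3581 = -3*(-112833729) = 338501187)
(j + 33985)*(-38989 + c(131)) = (338501187 + 33985)*(-38989 + 131) = 338535172*(-38858) = -13154799713576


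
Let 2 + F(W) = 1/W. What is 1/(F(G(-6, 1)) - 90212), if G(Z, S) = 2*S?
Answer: -2/180427 ≈ -1.1085e-5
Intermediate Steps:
F(W) = -2 + 1/W
1/(F(G(-6, 1)) - 90212) = 1/((-2 + 1/(2*1)) - 90212) = 1/((-2 + 1/2) - 90212) = 1/((-2 + ½) - 90212) = 1/(-3/2 - 90212) = 1/(-180427/2) = -2/180427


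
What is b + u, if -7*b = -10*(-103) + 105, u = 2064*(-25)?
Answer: -362335/7 ≈ -51762.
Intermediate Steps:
u = -51600
b = -1135/7 (b = -(-10*(-103) + 105)/7 = -(1030 + 105)/7 = -⅐*1135 = -1135/7 ≈ -162.14)
b + u = -1135/7 - 51600 = -362335/7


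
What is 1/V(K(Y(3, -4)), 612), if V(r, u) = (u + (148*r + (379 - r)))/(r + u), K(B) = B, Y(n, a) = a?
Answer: 608/403 ≈ 1.5087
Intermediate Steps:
V(r, u) = (379 + u + 147*r)/(r + u) (V(r, u) = (u + (379 + 147*r))/(r + u) = (379 + u + 147*r)/(r + u))
1/V(K(Y(3, -4)), 612) = 1/((379 + 612 + 147*(-4))/(-4 + 612)) = 1/((379 + 612 - 588)/608) = 1/((1/608)*403) = 1/(403/608) = 608/403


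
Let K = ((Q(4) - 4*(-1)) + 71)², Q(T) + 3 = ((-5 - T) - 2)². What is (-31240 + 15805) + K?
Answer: 21814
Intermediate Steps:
Q(T) = -3 + (-7 - T)² (Q(T) = -3 + ((-5 - T) - 2)² = -3 + (-7 - T)²)
K = 37249 (K = (((-3 + (7 + 4)²) - 4*(-1)) + 71)² = (((-3 + 11²) + 4) + 71)² = (((-3 + 121) + 4) + 71)² = ((118 + 4) + 71)² = (122 + 71)² = 193² = 37249)
(-31240 + 15805) + K = (-31240 + 15805) + 37249 = -15435 + 37249 = 21814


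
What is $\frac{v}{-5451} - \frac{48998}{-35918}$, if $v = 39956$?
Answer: $- \frac{584025755}{97894509} \approx -5.9659$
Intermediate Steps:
$\frac{v}{-5451} - \frac{48998}{-35918} = \frac{39956}{-5451} - \frac{48998}{-35918} = 39956 \left(- \frac{1}{5451}\right) - - \frac{24499}{17959} = - \frac{39956}{5451} + \frac{24499}{17959} = - \frac{584025755}{97894509}$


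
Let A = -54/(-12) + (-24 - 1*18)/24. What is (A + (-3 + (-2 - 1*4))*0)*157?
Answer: 1727/4 ≈ 431.75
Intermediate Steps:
A = 11/4 (A = -54*(-1/12) + (-24 - 18)*(1/24) = 9/2 - 42*1/24 = 9/2 - 7/4 = 11/4 ≈ 2.7500)
(A + (-3 + (-2 - 1*4))*0)*157 = (11/4 + (-3 + (-2 - 1*4))*0)*157 = (11/4 + (-3 + (-2 - 4))*0)*157 = (11/4 + (-3 - 6)*0)*157 = (11/4 - 9*0)*157 = (11/4 + 0)*157 = (11/4)*157 = 1727/4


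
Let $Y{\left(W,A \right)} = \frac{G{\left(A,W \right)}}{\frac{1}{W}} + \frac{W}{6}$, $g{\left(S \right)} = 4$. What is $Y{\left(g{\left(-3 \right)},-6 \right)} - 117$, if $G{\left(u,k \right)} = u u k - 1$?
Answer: $\frac{1367}{3} \approx 455.67$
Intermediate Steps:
$G{\left(u,k \right)} = -1 + k u^{2}$ ($G{\left(u,k \right)} = u^{2} k - 1 = k u^{2} - 1 = -1 + k u^{2}$)
$Y{\left(W,A \right)} = \frac{W}{6} + W \left(-1 + W A^{2}\right)$ ($Y{\left(W,A \right)} = \frac{-1 + W A^{2}}{\frac{1}{W}} + \frac{W}{6} = \left(-1 + W A^{2}\right) W + W \frac{1}{6} = W \left(-1 + W A^{2}\right) + \frac{W}{6} = \frac{W}{6} + W \left(-1 + W A^{2}\right)$)
$Y{\left(g{\left(-3 \right)},-6 \right)} - 117 = \frac{1}{6} \cdot 4 \left(-5 + 6 \cdot 4 \left(-6\right)^{2}\right) - 117 = \frac{1}{6} \cdot 4 \left(-5 + 6 \cdot 4 \cdot 36\right) - 117 = \frac{1}{6} \cdot 4 \left(-5 + 864\right) - 117 = \frac{1}{6} \cdot 4 \cdot 859 - 117 = \frac{1718}{3} - 117 = \frac{1367}{3}$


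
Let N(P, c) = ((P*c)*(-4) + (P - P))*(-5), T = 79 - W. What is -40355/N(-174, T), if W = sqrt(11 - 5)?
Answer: 637609/4339560 + 8071*sqrt(6)/4339560 ≈ 0.15149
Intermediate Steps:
W = sqrt(6) ≈ 2.4495
T = 79 - sqrt(6) ≈ 76.551
N(P, c) = 20*P*c (N(P, c) = (-4*P*c + 0)*(-5) = -4*P*c*(-5) = 20*P*c)
-40355/N(-174, T) = -40355*(-1/(3480*(79 - sqrt(6)))) = -40355/(-274920 + 3480*sqrt(6))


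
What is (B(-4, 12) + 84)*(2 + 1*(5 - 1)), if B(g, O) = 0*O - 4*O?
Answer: 216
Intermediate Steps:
B(g, O) = -4*O (B(g, O) = 0 - 4*O = -4*O)
(B(-4, 12) + 84)*(2 + 1*(5 - 1)) = (-4*12 + 84)*(2 + 1*(5 - 1)) = (-48 + 84)*(2 + 1*4) = 36*(2 + 4) = 36*6 = 216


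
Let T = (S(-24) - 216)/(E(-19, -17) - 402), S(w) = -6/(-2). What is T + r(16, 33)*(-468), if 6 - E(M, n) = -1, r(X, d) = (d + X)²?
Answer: -443848647/395 ≈ -1.1237e+6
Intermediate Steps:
r(X, d) = (X + d)²
E(M, n) = 7 (E(M, n) = 6 - 1*(-1) = 6 + 1 = 7)
S(w) = 3 (S(w) = -½*(-6) = 3)
T = 213/395 (T = (3 - 216)/(7 - 402) = -213/(-395) = -213*(-1/395) = 213/395 ≈ 0.53924)
T + r(16, 33)*(-468) = 213/395 + (16 + 33)²*(-468) = 213/395 + 49²*(-468) = 213/395 + 2401*(-468) = 213/395 - 1123668 = -443848647/395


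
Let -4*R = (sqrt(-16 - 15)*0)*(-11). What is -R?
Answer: 0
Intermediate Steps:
R = 0 (R = -sqrt(-16 - 15)*0*(-11)/4 = -sqrt(-31)*0*(-11)/4 = -(I*sqrt(31))*0*(-11)/4 = -0*(-11) = -1/4*0 = 0)
-R = -1*0 = 0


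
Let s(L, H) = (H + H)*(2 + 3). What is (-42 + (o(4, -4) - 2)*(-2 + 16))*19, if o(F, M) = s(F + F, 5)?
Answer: 11970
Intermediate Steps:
s(L, H) = 10*H (s(L, H) = (2*H)*5 = 10*H)
o(F, M) = 50 (o(F, M) = 10*5 = 50)
(-42 + (o(4, -4) - 2)*(-2 + 16))*19 = (-42 + (50 - 2)*(-2 + 16))*19 = (-42 + 48*14)*19 = (-42 + 672)*19 = 630*19 = 11970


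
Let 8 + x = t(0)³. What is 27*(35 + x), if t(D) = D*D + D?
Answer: 729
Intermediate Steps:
t(D) = D + D² (t(D) = D² + D = D + D²)
x = -8 (x = -8 + (0*(1 + 0))³ = -8 + (0*1)³ = -8 + 0³ = -8 + 0 = -8)
27*(35 + x) = 27*(35 - 8) = 27*27 = 729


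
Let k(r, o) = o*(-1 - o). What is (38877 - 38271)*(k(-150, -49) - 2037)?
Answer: -2659734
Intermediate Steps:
(38877 - 38271)*(k(-150, -49) - 2037) = (38877 - 38271)*(-1*(-49)*(1 - 49) - 2037) = 606*(-1*(-49)*(-48) - 2037) = 606*(-2352 - 2037) = 606*(-4389) = -2659734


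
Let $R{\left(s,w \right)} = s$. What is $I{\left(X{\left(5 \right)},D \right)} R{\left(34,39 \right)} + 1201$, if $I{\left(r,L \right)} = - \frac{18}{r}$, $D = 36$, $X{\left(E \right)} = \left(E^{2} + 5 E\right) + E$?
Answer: $\frac{65443}{55} \approx 1189.9$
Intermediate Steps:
$X{\left(E \right)} = E^{2} + 6 E$
$I{\left(X{\left(5 \right)},D \right)} R{\left(34,39 \right)} + 1201 = - \frac{18}{5 \left(6 + 5\right)} 34 + 1201 = - \frac{18}{5 \cdot 11} \cdot 34 + 1201 = - \frac{18}{55} \cdot 34 + 1201 = \left(-18\right) \frac{1}{55} \cdot 34 + 1201 = \left(- \frac{18}{55}\right) 34 + 1201 = - \frac{612}{55} + 1201 = \frac{65443}{55}$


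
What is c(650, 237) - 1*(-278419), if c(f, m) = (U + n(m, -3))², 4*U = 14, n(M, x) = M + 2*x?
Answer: 1333637/4 ≈ 3.3341e+5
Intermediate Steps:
U = 7/2 (U = (¼)*14 = 7/2 ≈ 3.5000)
c(f, m) = (-5/2 + m)² (c(f, m) = (7/2 + (m + 2*(-3)))² = (7/2 + (m - 6))² = (7/2 + (-6 + m))² = (-5/2 + m)²)
c(650, 237) - 1*(-278419) = (-5 + 2*237)²/4 - 1*(-278419) = (-5 + 474)²/4 + 278419 = (¼)*469² + 278419 = (¼)*219961 + 278419 = 219961/4 + 278419 = 1333637/4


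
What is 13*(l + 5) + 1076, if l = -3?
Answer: 1102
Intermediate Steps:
13*(l + 5) + 1076 = 13*(-3 + 5) + 1076 = 13*2 + 1076 = 26 + 1076 = 1102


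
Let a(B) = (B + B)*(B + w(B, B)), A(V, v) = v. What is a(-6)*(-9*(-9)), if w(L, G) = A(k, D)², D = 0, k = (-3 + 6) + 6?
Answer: 5832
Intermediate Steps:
k = 9 (k = 3 + 6 = 9)
w(L, G) = 0 (w(L, G) = 0² = 0)
a(B) = 2*B² (a(B) = (B + B)*(B + 0) = (2*B)*B = 2*B²)
a(-6)*(-9*(-9)) = (2*(-6)²)*(-9*(-9)) = (2*36)*81 = 72*81 = 5832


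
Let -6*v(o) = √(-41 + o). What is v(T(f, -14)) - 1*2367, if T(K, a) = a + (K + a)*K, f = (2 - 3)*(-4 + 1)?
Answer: -2367 - I*√22/3 ≈ -2367.0 - 1.5635*I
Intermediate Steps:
f = 3 (f = -1*(-3) = 3)
T(K, a) = a + K*(K + a)
v(o) = -√(-41 + o)/6
v(T(f, -14)) - 1*2367 = -√(-41 + (-14 + 3² + 3*(-14)))/6 - 1*2367 = -√(-41 + (-14 + 9 - 42))/6 - 2367 = -√(-41 - 47)/6 - 2367 = -I*√22/3 - 2367 = -2367 - I*√22/3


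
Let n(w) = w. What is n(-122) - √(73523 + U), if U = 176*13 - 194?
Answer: -122 - √75617 ≈ -396.99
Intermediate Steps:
U = 2094 (U = 2288 - 194 = 2094)
n(-122) - √(73523 + U) = -122 - √(73523 + 2094) = -122 - √75617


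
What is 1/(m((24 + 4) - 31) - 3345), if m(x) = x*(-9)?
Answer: -1/3318 ≈ -0.00030139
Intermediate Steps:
m(x) = -9*x
1/(m((24 + 4) - 31) - 3345) = 1/(-9*((24 + 4) - 31) - 3345) = 1/(-9*(28 - 31) - 3345) = 1/(-9*(-3) - 3345) = 1/(27 - 3345) = 1/(-3318) = -1/3318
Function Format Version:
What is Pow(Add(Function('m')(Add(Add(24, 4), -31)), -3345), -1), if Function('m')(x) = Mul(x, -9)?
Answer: Rational(-1, 3318) ≈ -0.00030139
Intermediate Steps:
Function('m')(x) = Mul(-9, x)
Pow(Add(Function('m')(Add(Add(24, 4), -31)), -3345), -1) = Pow(Add(Mul(-9, Add(Add(24, 4), -31)), -3345), -1) = Pow(Add(Mul(-9, Add(28, -31)), -3345), -1) = Pow(Add(Mul(-9, -3), -3345), -1) = Pow(Add(27, -3345), -1) = Pow(-3318, -1) = Rational(-1, 3318)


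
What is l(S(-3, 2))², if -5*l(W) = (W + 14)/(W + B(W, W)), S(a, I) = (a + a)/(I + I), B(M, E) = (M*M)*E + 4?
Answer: 400/49 ≈ 8.1633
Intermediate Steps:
B(M, E) = 4 + E*M² (B(M, E) = M²*E + 4 = E*M² + 4 = 4 + E*M²)
S(a, I) = a/I (S(a, I) = (2*a)/((2*I)) = (2*a)*(1/(2*I)) = a/I)
l(W) = -(14 + W)/(5*(4 + W + W³)) (l(W) = -(W + 14)/(5*(W + (4 + W*W²))) = -(14 + W)/(5*(W + (4 + W³))) = -(14 + W)/(5*(4 + W + W³)))
l(S(-3, 2))² = ((-14 - (-3)/2)/(5*(4 - 3/2 + (-3/2)³)))² = ((-14 - (-3)/2)/(5*(4 - 3*½ + (-3*½)³)))² = ((-14 - 1*(-3/2))/(5*(4 - 3/2 + (-3/2)³)))² = ((-14 + 3/2)/(5*(4 - 3/2 - 27/8)))² = ((⅕)*(-25/2)/(-7/8))² = ((⅕)*(-8/7)*(-25/2))² = (20/7)² = 400/49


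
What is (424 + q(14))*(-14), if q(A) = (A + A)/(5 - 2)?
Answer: -18200/3 ≈ -6066.7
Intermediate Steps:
q(A) = 2*A/3 (q(A) = (2*A)/3 = (2*A)*(⅓) = 2*A/3)
(424 + q(14))*(-14) = (424 + (⅔)*14)*(-14) = (424 + 28/3)*(-14) = (1300/3)*(-14) = -18200/3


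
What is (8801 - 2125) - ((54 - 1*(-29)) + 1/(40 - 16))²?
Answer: -126673/576 ≈ -219.92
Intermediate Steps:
(8801 - 2125) - ((54 - 1*(-29)) + 1/(40 - 16))² = 6676 - ((54 + 29) + 1/24)² = 6676 - (83 + 1/24)² = 6676 - (1993/24)² = 6676 - 1*3972049/576 = 6676 - 3972049/576 = -126673/576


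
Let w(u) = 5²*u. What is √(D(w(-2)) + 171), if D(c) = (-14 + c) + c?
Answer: √57 ≈ 7.5498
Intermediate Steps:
w(u) = 25*u
D(c) = -14 + 2*c
√(D(w(-2)) + 171) = √((-14 + 2*(25*(-2))) + 171) = √((-14 + 2*(-50)) + 171) = √((-14 - 100) + 171) = √(-114 + 171) = √57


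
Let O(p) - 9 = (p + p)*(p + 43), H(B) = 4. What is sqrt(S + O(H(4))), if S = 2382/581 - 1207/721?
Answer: 12*sqrt(9635022215)/59843 ≈ 19.683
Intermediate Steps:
O(p) = 9 + 2*p*(43 + p) (O(p) = 9 + (p + p)*(p + 43) = 9 + (2*p)*(43 + p) = 9 + 2*p*(43 + p))
S = 145165/59843 (S = 2382*(1/581) - 1207*1/721 = 2382/581 - 1207/721 = 145165/59843 ≈ 2.4258)
sqrt(S + O(H(4))) = sqrt(145165/59843 + (9 + 2*4**2 + 86*4)) = sqrt(145165/59843 + (9 + 2*16 + 344)) = sqrt(145165/59843 + (9 + 32 + 344)) = sqrt(145165/59843 + 385) = sqrt(23184720/59843) = 12*sqrt(9635022215)/59843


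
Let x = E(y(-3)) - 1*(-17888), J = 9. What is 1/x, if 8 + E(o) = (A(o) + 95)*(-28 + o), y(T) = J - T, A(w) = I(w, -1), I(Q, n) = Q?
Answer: 1/16168 ≈ 6.1851e-5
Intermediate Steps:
A(w) = w
y(T) = 9 - T
E(o) = -8 + (-28 + o)*(95 + o) (E(o) = -8 + (o + 95)*(-28 + o) = -8 + (95 + o)*(-28 + o) = -8 + (-28 + o)*(95 + o))
x = 16168 (x = (-2668 + (9 - 1*(-3))² + 67*(9 - 1*(-3))) - 1*(-17888) = (-2668 + (9 + 3)² + 67*(9 + 3)) + 17888 = (-2668 + 12² + 67*12) + 17888 = (-2668 + 144 + 804) + 17888 = -1720 + 17888 = 16168)
1/x = 1/16168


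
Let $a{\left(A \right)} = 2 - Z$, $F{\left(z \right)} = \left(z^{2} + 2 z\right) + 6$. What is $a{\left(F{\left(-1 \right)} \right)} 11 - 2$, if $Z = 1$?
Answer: $9$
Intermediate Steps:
$F{\left(z \right)} = 6 + z^{2} + 2 z$
$a{\left(A \right)} = 1$ ($a{\left(A \right)} = 2 - 1 = 1$)
$a{\left(F{\left(-1 \right)} \right)} 11 - 2 = 1 \cdot 11 - 2 = 11 - 2 = 9$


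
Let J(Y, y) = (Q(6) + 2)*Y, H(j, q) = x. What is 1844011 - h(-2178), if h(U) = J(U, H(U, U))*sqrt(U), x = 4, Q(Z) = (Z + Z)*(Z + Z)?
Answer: 1844011 + 10493604*I*sqrt(2) ≈ 1.844e+6 + 1.484e+7*I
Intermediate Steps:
Q(Z) = 4*Z**2 (Q(Z) = (2*Z)*(2*Z) = 4*Z**2)
H(j, q) = 4
J(Y, y) = 146*Y (J(Y, y) = (4*6**2 + 2)*Y = (4*36 + 2)*Y = (144 + 2)*Y = 146*Y)
h(U) = 146*U**(3/2) (h(U) = (146*U)*sqrt(U) = 146*U**(3/2))
1844011 - h(-2178) = 1844011 - 146*(-2178)**(3/2) = 1844011 - 146*(-71874*I*sqrt(2)) = 1844011 - (-10493604)*I*sqrt(2) = 1844011 + 10493604*I*sqrt(2)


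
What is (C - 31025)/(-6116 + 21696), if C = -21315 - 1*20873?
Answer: -73213/15580 ≈ -4.6992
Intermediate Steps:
C = -42188 (C = -21315 - 20873 = -42188)
(C - 31025)/(-6116 + 21696) = (-42188 - 31025)/(-6116 + 21696) = -73213/15580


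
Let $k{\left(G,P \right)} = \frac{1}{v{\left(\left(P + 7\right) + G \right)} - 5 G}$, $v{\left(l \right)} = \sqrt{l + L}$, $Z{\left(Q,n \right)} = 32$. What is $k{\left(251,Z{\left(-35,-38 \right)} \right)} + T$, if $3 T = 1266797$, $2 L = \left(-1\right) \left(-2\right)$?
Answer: $\frac{1994868303233}{4724202} - \frac{\sqrt{291}}{1574734} \approx 4.2227 \cdot 10^{5}$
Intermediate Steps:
$L = 1$ ($L = \frac{\left(-1\right) \left(-2\right)}{2} = \frac{1}{2} \cdot 2 = 1$)
$T = \frac{1266797}{3}$ ($T = \frac{1}{3} \cdot 1266797 = \frac{1266797}{3} \approx 4.2227 \cdot 10^{5}$)
$v{\left(l \right)} = \sqrt{1 + l}$ ($v{\left(l \right)} = \sqrt{l + 1} = \sqrt{1 + l}$)
$k{\left(G,P \right)} = \frac{1}{\sqrt{8 + G + P} - 5 G}$ ($k{\left(G,P \right)} = \frac{1}{\sqrt{1 + \left(\left(P + 7\right) + G\right)} - 5 G} = \frac{1}{\sqrt{1 + \left(\left(7 + P\right) + G\right)} - 5 G} = \frac{1}{\sqrt{1 + \left(7 + G + P\right)} - 5 G} = \frac{1}{\sqrt{8 + G + P} - 5 G}$)
$k{\left(251,Z{\left(-35,-38 \right)} \right)} + T = - \frac{1}{- \sqrt{8 + 251 + 32} + 5 \cdot 251} + \frac{1266797}{3} = - \frac{1}{- \sqrt{291} + 1255} + \frac{1266797}{3} = - \frac{1}{1255 - \sqrt{291}} + \frac{1266797}{3} = \frac{1266797}{3} - \frac{1}{1255 - \sqrt{291}}$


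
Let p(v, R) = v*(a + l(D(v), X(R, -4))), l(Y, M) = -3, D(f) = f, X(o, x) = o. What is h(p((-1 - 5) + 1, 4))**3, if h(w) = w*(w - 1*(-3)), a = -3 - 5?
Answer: 32461759000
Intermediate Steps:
a = -8
p(v, R) = -11*v (p(v, R) = v*(-8 - 3) = v*(-11) = -11*v)
h(w) = w*(3 + w) (h(w) = w*(w + 3) = w*(3 + w))
h(p((-1 - 5) + 1, 4))**3 = ((-11*((-1 - 5) + 1))*(3 - 11*((-1 - 5) + 1)))**3 = ((-11*(-6 + 1))*(3 - 11*(-6 + 1)))**3 = ((-11*(-5))*(3 - 11*(-5)))**3 = (55*(3 + 55))**3 = (55*58)**3 = 3190**3 = 32461759000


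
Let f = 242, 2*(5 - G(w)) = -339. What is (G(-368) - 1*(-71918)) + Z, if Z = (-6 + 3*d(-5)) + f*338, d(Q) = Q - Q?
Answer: 307765/2 ≈ 1.5388e+5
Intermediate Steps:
G(w) = 349/2 (G(w) = 5 - 1/2*(-339) = 5 + 339/2 = 349/2)
d(Q) = 0
Z = 81790 (Z = (-6 + 3*0) + 242*338 = (-6 + 0) + 81796 = -6 + 81796 = 81790)
(G(-368) - 1*(-71918)) + Z = (349/2 - 1*(-71918)) + 81790 = (349/2 + 71918) + 81790 = 144185/2 + 81790 = 307765/2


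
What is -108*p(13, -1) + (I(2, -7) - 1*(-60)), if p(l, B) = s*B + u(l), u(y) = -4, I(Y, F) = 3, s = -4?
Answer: 63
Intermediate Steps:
p(l, B) = -4 - 4*B (p(l, B) = -4*B - 4 = -4 - 4*B)
-108*p(13, -1) + (I(2, -7) - 1*(-60)) = -108*(-4 - 4*(-1)) + (3 - 1*(-60)) = -108*(-4 + 4) + (3 + 60) = -108*0 + 63 = 0 + 63 = 63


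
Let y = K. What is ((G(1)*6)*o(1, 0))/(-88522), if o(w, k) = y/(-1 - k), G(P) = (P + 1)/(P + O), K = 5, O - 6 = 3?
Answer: 3/44261 ≈ 6.7780e-5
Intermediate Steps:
O = 9 (O = 6 + 3 = 9)
G(P) = (1 + P)/(9 + P) (G(P) = (P + 1)/(P + 9) = (1 + P)/(9 + P))
y = 5
o(w, k) = 5/(-1 - k)
((G(1)*6)*o(1, 0))/(-88522) = ((((1 + 1)/(9 + 1))*6)*(-5/(1 + 0)))/(-88522) = (((2/10)*6)*(-5/1))*(-1/88522) = ((((⅒)*2)*6)*(-5*1))*(-1/88522) = (((⅕)*6)*(-5))*(-1/88522) = ((6/5)*(-5))*(-1/88522) = -6*(-1/88522) = 3/44261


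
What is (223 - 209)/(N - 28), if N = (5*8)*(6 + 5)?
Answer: 7/206 ≈ 0.033981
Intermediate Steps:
N = 440 (N = 40*11 = 440)
(223 - 209)/(N - 28) = (223 - 209)/(440 - 28) = 14/412 = 14*(1/412) = 7/206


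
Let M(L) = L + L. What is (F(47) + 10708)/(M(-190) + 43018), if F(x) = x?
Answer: 10755/42638 ≈ 0.25224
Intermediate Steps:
M(L) = 2*L
(F(47) + 10708)/(M(-190) + 43018) = (47 + 10708)/(2*(-190) + 43018) = 10755/(-380 + 43018) = 10755/42638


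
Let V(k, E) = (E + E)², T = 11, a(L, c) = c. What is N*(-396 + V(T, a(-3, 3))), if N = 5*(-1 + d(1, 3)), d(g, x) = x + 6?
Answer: -14400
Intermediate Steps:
d(g, x) = 6 + x
V(k, E) = 4*E² (V(k, E) = (2*E)² = 4*E²)
N = 40 (N = 5*(-1 + (6 + 3)) = 5*(-1 + 9) = 5*8 = 40)
N*(-396 + V(T, a(-3, 3))) = 40*(-396 + 4*3²) = 40*(-396 + 4*9) = 40*(-396 + 36) = 40*(-360) = -14400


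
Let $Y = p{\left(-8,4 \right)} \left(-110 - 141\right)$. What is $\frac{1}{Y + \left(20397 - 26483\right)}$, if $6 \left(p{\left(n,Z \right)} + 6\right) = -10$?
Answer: $- \frac{3}{12485} \approx -0.00024029$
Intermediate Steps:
$p{\left(n,Z \right)} = - \frac{23}{3}$ ($p{\left(n,Z \right)} = -6 + \frac{1}{6} \left(-10\right) = -6 - \frac{5}{3} = - \frac{23}{3}$)
$Y = \frac{5773}{3}$ ($Y = - \frac{23 \left(-110 - 141\right)}{3} = \left(- \frac{23}{3}\right) \left(-251\right) = \frac{5773}{3} \approx 1924.3$)
$\frac{1}{Y + \left(20397 - 26483\right)} = \frac{1}{\frac{5773}{3} + \left(20397 - 26483\right)} = \frac{1}{\frac{5773}{3} - 6086} = \frac{1}{- \frac{12485}{3}} = - \frac{3}{12485}$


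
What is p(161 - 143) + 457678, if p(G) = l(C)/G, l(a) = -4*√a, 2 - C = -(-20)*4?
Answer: 457678 - 2*I*√78/9 ≈ 4.5768e+5 - 1.9626*I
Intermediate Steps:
C = -78 (C = 2 - (-4)*(-5*4) = 2 - (-4)*(-20) = 2 - 1*80 = 2 - 80 = -78)
p(G) = -4*I*√78/G (p(G) = (-4*I*√78)/G = -4*I*√78/G)
p(161 - 143) + 457678 = -4*I*√78/(161 - 143) + 457678 = -4*I*√78/18 + 457678 = -4*I*√78*1/18 + 457678 = -2*I*√78/9 + 457678 = 457678 - 2*I*√78/9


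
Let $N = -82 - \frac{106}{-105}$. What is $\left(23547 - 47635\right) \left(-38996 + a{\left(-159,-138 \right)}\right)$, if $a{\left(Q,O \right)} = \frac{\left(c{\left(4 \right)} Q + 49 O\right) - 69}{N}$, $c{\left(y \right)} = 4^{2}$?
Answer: $\frac{995549840699}{1063} \approx 9.3655 \cdot 10^{8}$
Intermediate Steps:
$c{\left(y \right)} = 16$
$N = - \frac{8504}{105}$ ($N = -82 - - \frac{106}{105} = -82 + \frac{106}{105} = - \frac{8504}{105} \approx -80.99$)
$a{\left(Q,O \right)} = \frac{7245}{8504} - \frac{5145 O}{8504} - \frac{210 Q}{1063}$ ($a{\left(Q,O \right)} = \frac{\left(16 Q + 49 O\right) - 69}{- \frac{8504}{105}} = \left(-69 + 16 Q + 49 O\right) \left(- \frac{105}{8504}\right) = \frac{7245}{8504} - \frac{5145 O}{8504} - \frac{210 Q}{1063}$)
$\left(23547 - 47635\right) \left(-38996 + a{\left(-159,-138 \right)}\right) = \left(23547 - 47635\right) \left(-38996 - - \frac{984375}{8504}\right) = - 24088 \left(-38996 + \left(\frac{7245}{8504} + \frac{355005}{4252} + \frac{33390}{1063}\right)\right) = - 24088 \left(-38996 + \frac{984375}{8504}\right) = \left(-24088\right) \left(- \frac{330637609}{8504}\right) = \frac{995549840699}{1063}$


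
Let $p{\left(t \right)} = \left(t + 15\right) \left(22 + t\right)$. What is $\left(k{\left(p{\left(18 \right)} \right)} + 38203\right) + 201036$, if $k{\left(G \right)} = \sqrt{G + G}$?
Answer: $239239 + 4 \sqrt{165} \approx 2.3929 \cdot 10^{5}$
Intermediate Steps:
$p{\left(t \right)} = \left(15 + t\right) \left(22 + t\right)$
$k{\left(G \right)} = \sqrt{2} \sqrt{G}$ ($k{\left(G \right)} = \sqrt{2 G} = \sqrt{2} \sqrt{G}$)
$\left(k{\left(p{\left(18 \right)} \right)} + 38203\right) + 201036 = \left(\sqrt{2} \sqrt{330 + 18^{2} + 37 \cdot 18} + 38203\right) + 201036 = \left(\sqrt{2} \sqrt{330 + 324 + 666} + 38203\right) + 201036 = \left(\sqrt{2} \sqrt{1320} + 38203\right) + 201036 = \left(\sqrt{2} \cdot 2 \sqrt{330} + 38203\right) + 201036 = \left(4 \sqrt{165} + 38203\right) + 201036 = \left(38203 + 4 \sqrt{165}\right) + 201036 = 239239 + 4 \sqrt{165}$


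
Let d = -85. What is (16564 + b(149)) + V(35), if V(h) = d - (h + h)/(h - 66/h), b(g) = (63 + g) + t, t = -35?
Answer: 19301854/1159 ≈ 16654.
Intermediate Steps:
b(g) = 28 + g (b(g) = (63 + g) - 35 = 28 + g)
V(h) = -85 - 2*h/(h - 66/h) (V(h) = -85 - (h + h)/(h - 66/h) = -85 - 2*h/(h - 66/h))
(16564 + b(149)) + V(35) = (16564 + (28 + 149)) + 3*(1870 - 29*35**2)/(-66 + 35**2) = (16564 + 177) + 3*(1870 - 29*1225)/(-66 + 1225) = 16741 + 3*(1870 - 35525)/1159 = 16741 + 3*(1/1159)*(-33655) = 16741 - 100965/1159 = 19301854/1159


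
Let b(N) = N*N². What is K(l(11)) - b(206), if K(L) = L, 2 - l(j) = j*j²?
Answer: -8743145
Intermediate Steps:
l(j) = 2 - j³ (l(j) = 2 - j*j² = 2 - j³)
b(N) = N³
K(l(11)) - b(206) = (2 - 1*11³) - 1*206³ = (2 - 1*1331) - 1*8741816 = (2 - 1331) - 8741816 = -1329 - 8741816 = -8743145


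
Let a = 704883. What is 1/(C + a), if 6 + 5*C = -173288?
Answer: 5/3351121 ≈ 1.4920e-6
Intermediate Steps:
C = -173294/5 (C = -6/5 + (1/5)*(-173288) = -6/5 - 173288/5 = -173294/5 ≈ -34659.)
1/(C + a) = 1/(-173294/5 + 704883) = 1/(3351121/5) = 5/3351121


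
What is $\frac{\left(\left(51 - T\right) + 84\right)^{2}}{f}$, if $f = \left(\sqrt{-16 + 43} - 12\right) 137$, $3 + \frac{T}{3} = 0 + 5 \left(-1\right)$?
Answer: $- \frac{33708}{1781} - \frac{8427 \sqrt{3}}{1781} \approx -27.122$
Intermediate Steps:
$T = -24$ ($T = -9 + 3 \left(0 + 5 \left(-1\right)\right) = -9 + 3 \left(0 - 5\right) = -9 + 3 \left(-5\right) = -9 - 15 = -24$)
$f = -1644 + 411 \sqrt{3}$ ($f = \left(\sqrt{27} - 12\right) 137 = \left(3 \sqrt{3} - 12\right) 137 = \left(-12 + 3 \sqrt{3}\right) 137 = -1644 + 411 \sqrt{3} \approx -932.13$)
$\frac{\left(\left(51 - T\right) + 84\right)^{2}}{f} = \frac{\left(\left(51 - -24\right) + 84\right)^{2}}{-1644 + 411 \sqrt{3}} = \frac{\left(\left(51 + 24\right) + 84\right)^{2}}{-1644 + 411 \sqrt{3}} = \frac{\left(75 + 84\right)^{2}}{-1644 + 411 \sqrt{3}} = \frac{159^{2}}{-1644 + 411 \sqrt{3}} = \frac{25281}{-1644 + 411 \sqrt{3}}$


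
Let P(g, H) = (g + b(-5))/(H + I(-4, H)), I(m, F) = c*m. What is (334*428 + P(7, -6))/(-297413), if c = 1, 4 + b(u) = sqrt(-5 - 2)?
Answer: -1429517/2974130 + I*sqrt(7)/2974130 ≈ -0.48065 + 8.8959e-7*I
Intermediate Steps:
b(u) = -4 + I*sqrt(7) (b(u) = -4 + sqrt(-5 - 2) = -4 + sqrt(-7) = -4 + I*sqrt(7))
I(m, F) = m (I(m, F) = 1*m = m)
P(g, H) = (-4 + g + I*sqrt(7))/(-4 + H) (P(g, H) = (g + (-4 + I*sqrt(7)))/(H - 4) = (-4 + g + I*sqrt(7))/(-4 + H))
(334*428 + P(7, -6))/(-297413) = (334*428 + (-4 + 7 + I*sqrt(7))/(-4 - 6))/(-297413) = (142952 + (3 + I*sqrt(7))/(-10))*(-1/297413) = (142952 - (3 + I*sqrt(7))/10)*(-1/297413) = (142952 + (-3/10 - I*sqrt(7)/10))*(-1/297413) = (1429517/10 - I*sqrt(7)/10)*(-1/297413) = -1429517/2974130 + I*sqrt(7)/2974130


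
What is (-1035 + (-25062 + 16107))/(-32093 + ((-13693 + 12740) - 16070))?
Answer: 1665/8186 ≈ 0.20340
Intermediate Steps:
(-1035 + (-25062 + 16107))/(-32093 + ((-13693 + 12740) - 16070)) = (-1035 - 8955)/(-32093 + (-953 - 16070)) = -9990/(-32093 - 17023) = -9990/(-49116) = -9990*(-1/49116) = 1665/8186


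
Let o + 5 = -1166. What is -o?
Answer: 1171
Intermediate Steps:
o = -1171 (o = -5 - 1166 = -1171)
-o = -1*(-1171) = 1171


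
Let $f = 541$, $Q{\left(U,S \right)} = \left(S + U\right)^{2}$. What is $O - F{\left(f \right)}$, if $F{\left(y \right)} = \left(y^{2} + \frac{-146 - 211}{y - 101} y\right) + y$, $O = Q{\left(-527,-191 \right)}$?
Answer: $\frac{98006017}{440} \approx 2.2274 \cdot 10^{5}$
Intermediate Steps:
$O = 515524$ ($O = \left(-191 - 527\right)^{2} = \left(-718\right)^{2} = 515524$)
$F{\left(y \right)} = y + y^{2} - \frac{357 y}{-101 + y}$ ($F{\left(y \right)} = \left(y^{2} + - \frac{357}{-101 + y} y\right) + y = \left(y^{2} - \frac{357 y}{-101 + y}\right) + y = y + y^{2} - \frac{357 y}{-101 + y}$)
$O - F{\left(f \right)} = 515524 - \frac{541 \left(-458 + 541^{2} - 54100\right)}{-101 + 541} = 515524 - \frac{541 \left(-458 + 292681 - 54100\right)}{440} = 515524 - 541 \cdot \frac{1}{440} \cdot 238123 = 515524 - \frac{128824543}{440} = \frac{98006017}{440}$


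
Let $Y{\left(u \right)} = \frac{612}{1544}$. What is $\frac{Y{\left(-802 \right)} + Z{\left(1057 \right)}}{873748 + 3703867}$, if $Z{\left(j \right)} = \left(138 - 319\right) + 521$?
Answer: $\frac{131393}{1766959390} \approx 7.4361 \cdot 10^{-5}$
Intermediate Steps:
$Z{\left(j \right)} = 340$ ($Z{\left(j \right)} = -181 + 521 = 340$)
$Y{\left(u \right)} = \frac{153}{386}$ ($Y{\left(u \right)} = 612 \cdot \frac{1}{1544} = \frac{153}{386}$)
$\frac{Y{\left(-802 \right)} + Z{\left(1057 \right)}}{873748 + 3703867} = \frac{\frac{153}{386} + 340}{873748 + 3703867} = \frac{131393}{386 \cdot 4577615} = \frac{131393}{386} \cdot \frac{1}{4577615} = \frac{131393}{1766959390}$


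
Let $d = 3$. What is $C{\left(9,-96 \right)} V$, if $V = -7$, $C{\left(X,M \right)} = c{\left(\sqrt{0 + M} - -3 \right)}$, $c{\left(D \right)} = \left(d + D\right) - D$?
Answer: $-21$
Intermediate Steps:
$c{\left(D \right)} = 3$ ($c{\left(D \right)} = \left(3 + D\right) - D = 3$)
$C{\left(X,M \right)} = 3$
$C{\left(9,-96 \right)} V = 3 \left(-7\right) = -21$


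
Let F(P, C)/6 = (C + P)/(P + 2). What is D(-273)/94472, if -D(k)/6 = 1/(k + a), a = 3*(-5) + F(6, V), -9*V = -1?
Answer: 9/40162409 ≈ 2.2409e-7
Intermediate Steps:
V = ⅑ (V = -⅑*(-1) = ⅑ ≈ 0.11111)
F(P, C) = 6*(C + P)/(2 + P) (F(P, C) = 6*((C + P)/(P + 2)) = 6*((C + P)/(2 + P)) = 6*(C + P)/(2 + P))
a = -125/12 (a = 3*(-5) + 6*(⅑ + 6)/(2 + 6) = -15 + 6*(55/9)/8 = -15 + 6*(⅛)*(55/9) = -15 + 55/12 = -125/12 ≈ -10.417)
D(k) = -6/(-125/12 + k) (D(k) = -6/(k - 125/12) = -6/(-125/12 + k))
D(-273)/94472 = -72/(-125 + 12*(-273))/94472 = -72/(-125 - 3276)*(1/94472) = -72/(-3401)*(1/94472) = -72*(-1/3401)*(1/94472) = (72/3401)*(1/94472) = 9/40162409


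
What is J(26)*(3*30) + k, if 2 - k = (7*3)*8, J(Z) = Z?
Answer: 2174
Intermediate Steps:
k = -166 (k = 2 - 7*3*8 = 2 - 21*8 = 2 - 1*168 = 2 - 168 = -166)
J(26)*(3*30) + k = 26*(3*30) - 166 = 26*90 - 166 = 2340 - 166 = 2174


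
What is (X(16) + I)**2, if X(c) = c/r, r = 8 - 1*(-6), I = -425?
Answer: 8803089/49 ≈ 1.7966e+5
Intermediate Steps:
r = 14 (r = 8 + 6 = 14)
X(c) = c/14
(X(16) + I)**2 = ((1/14)*16 - 425)**2 = (8/7 - 425)**2 = (-2967/7)**2 = 8803089/49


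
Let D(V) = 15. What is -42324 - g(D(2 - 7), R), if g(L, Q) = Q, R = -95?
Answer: -42229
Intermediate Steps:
-42324 - g(D(2 - 7), R) = -42324 - 1*(-95) = -42324 + 95 = -42229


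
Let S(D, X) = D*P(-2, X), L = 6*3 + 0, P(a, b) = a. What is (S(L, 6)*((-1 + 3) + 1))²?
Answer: 11664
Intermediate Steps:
L = 18 (L = 18 + 0 = 18)
S(D, X) = -2*D (S(D, X) = D*(-2) = -2*D)
(S(L, 6)*((-1 + 3) + 1))² = ((-2*18)*((-1 + 3) + 1))² = (-36*(2 + 1))² = (-36*3)² = (-108)² = 11664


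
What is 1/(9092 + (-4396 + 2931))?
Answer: 1/7627 ≈ 0.00013111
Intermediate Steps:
1/(9092 + (-4396 + 2931)) = 1/(9092 - 1465) = 1/7627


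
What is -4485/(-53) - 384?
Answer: -15867/53 ≈ -299.38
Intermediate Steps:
-4485/(-53) - 384 = -4485*(-1)/53 - 384 = -23*(-195/53) - 384 = 4485/53 - 384 = -15867/53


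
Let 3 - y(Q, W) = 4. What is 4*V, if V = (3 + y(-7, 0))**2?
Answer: 16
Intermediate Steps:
y(Q, W) = -1 (y(Q, W) = 3 - 1*4 = 3 - 4 = -1)
V = 4 (V = (3 - 1)**2 = 2**2 = 4)
4*V = 4*4 = 16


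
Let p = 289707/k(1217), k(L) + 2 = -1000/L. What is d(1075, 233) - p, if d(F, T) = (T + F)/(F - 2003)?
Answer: 40897955145/398344 ≈ 1.0267e+5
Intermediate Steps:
k(L) = -2 - 1000/L
p = -352573419/3434 (p = 289707/(-2 - 1000/1217) = 289707/(-3434/1217) = 289707*(-1217/3434) = -352573419/3434 ≈ -1.0267e+5)
d(F, T) = (F + T)/(-2003 + F)
d(1075, 233) - p = (1075 + 233)/(-2003 + 1075) - 1*(-352573419/3434) = 1308/(-928) + 352573419/3434 = -1/928*1308 + 352573419/3434 = -327/232 + 352573419/3434 = 40897955145/398344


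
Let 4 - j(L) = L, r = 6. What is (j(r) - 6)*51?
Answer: -408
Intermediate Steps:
j(L) = 4 - L
(j(r) - 6)*51 = ((4 - 1*6) - 6)*51 = ((4 - 6) - 6)*51 = (-2 - 6)*51 = -8*51 = -408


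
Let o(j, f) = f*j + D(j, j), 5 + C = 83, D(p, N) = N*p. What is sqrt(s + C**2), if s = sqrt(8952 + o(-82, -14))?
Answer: sqrt(6084 + 2*sqrt(4206)) ≈ 78.827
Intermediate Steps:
C = 78 (C = -5 + 83 = 78)
o(j, f) = j**2 + f*j (o(j, f) = f*j + j*j = f*j + j**2 = j**2 + f*j)
s = 2*sqrt(4206) (s = sqrt(8952 - 82*(-14 - 82)) = sqrt(8952 - 82*(-96)) = sqrt(8952 + 7872) = sqrt(16824) = 2*sqrt(4206) ≈ 129.71)
sqrt(s + C**2) = sqrt(2*sqrt(4206) + 78**2) = sqrt(2*sqrt(4206) + 6084) = sqrt(6084 + 2*sqrt(4206))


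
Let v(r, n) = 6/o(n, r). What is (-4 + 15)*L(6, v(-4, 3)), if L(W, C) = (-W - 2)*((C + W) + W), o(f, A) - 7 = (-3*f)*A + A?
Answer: -13904/13 ≈ -1069.5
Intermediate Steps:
o(f, A) = 7 + A - 3*A*f (o(f, A) = 7 + ((-3*f)*A + A) = 7 + (-3*A*f + A) = 7 + (A - 3*A*f) = 7 + A - 3*A*f)
v(r, n) = 6/(7 + r - 3*n*r) (v(r, n) = 6/(7 + r - 3*r*n) = 6/(7 + r - 3*n*r))
L(W, C) = (-2 - W)*(C + 2*W)
(-4 + 15)*L(6, v(-4, 3)) = (-4 + 15)*(-4*6 - 12/(7 - 4 - 3*3*(-4)) - 2*6**2 - 1*6/(7 - 4 - 3*3*(-4))*6) = 11*(-24 - 12/(7 - 4 + 36) - 2*36 - 1*6/(7 - 4 + 36)*6) = 11*(-24 - 12/39 - 72 - 1*6/39*6) = 11*(-24 - 12/39 - 72 - 1*6*(1/39)*6) = 11*(-24 - 2*2/13 - 72 - 1*2/13*6) = 11*(-24 - 4/13 - 72 - 12/13) = 11*(-1264/13) = -13904/13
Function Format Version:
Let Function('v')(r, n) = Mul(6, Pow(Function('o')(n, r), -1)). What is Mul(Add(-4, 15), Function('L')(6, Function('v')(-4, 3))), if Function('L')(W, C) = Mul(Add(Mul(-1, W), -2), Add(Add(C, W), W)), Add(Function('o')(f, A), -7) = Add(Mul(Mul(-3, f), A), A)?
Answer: Rational(-13904, 13) ≈ -1069.5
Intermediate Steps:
Function('o')(f, A) = Add(7, A, Mul(-3, A, f)) (Function('o')(f, A) = Add(7, Add(Mul(Mul(-3, f), A), A)) = Add(7, Add(Mul(-3, A, f), A)) = Add(7, Add(A, Mul(-3, A, f))) = Add(7, A, Mul(-3, A, f)))
Function('v')(r, n) = Mul(6, Pow(Add(7, r, Mul(-3, n, r)), -1)) (Function('v')(r, n) = Mul(6, Pow(Add(7, r, Mul(-3, r, n)), -1)) = Mul(6, Pow(Add(7, r, Mul(-3, n, r)), -1)))
Function('L')(W, C) = Mul(Add(-2, Mul(-1, W)), Add(C, Mul(2, W)))
Mul(Add(-4, 15), Function('L')(6, Function('v')(-4, 3))) = Mul(Add(-4, 15), Add(Mul(-4, 6), Mul(-2, Mul(6, Pow(Add(7, -4, Mul(-3, 3, -4)), -1))), Mul(-2, Pow(6, 2)), Mul(-1, Mul(6, Pow(Add(7, -4, Mul(-3, 3, -4)), -1)), 6))) = Mul(11, Add(-24, Mul(-2, Mul(6, Pow(Add(7, -4, 36), -1))), Mul(-2, 36), Mul(-1, Mul(6, Pow(Add(7, -4, 36), -1)), 6))) = Mul(11, Add(-24, Mul(-2, Mul(6, Pow(39, -1))), -72, Mul(-1, Mul(6, Pow(39, -1)), 6))) = Mul(11, Add(-24, Mul(-2, Mul(6, Rational(1, 39))), -72, Mul(-1, Mul(6, Rational(1, 39)), 6))) = Mul(11, Add(-24, Mul(-2, Rational(2, 13)), -72, Mul(-1, Rational(2, 13), 6))) = Mul(11, Add(-24, Rational(-4, 13), -72, Rational(-12, 13))) = Mul(11, Rational(-1264, 13)) = Rational(-13904, 13)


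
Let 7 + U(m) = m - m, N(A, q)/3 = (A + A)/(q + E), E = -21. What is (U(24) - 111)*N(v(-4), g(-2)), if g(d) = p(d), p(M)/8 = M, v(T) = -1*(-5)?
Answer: 3540/37 ≈ 95.676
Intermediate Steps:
v(T) = 5
p(M) = 8*M
g(d) = 8*d
N(A, q) = 6*A/(-21 + q) (N(A, q) = 3*((A + A)/(q - 21)) = 3*((2*A)/(-21 + q)) = 3*(2*A/(-21 + q)) = 6*A/(-21 + q))
U(m) = -7 (U(m) = -7 + (m - m) = -7 + 0 = -7)
(U(24) - 111)*N(v(-4), g(-2)) = (-7 - 111)*(6*5/(-21 + 8*(-2))) = -708*5/(-21 - 16) = -708*5/(-37) = -708*5*(-1)/37 = -118*(-30/37) = 3540/37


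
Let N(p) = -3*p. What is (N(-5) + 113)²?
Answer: 16384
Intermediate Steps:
(N(-5) + 113)² = (-3*(-5) + 113)² = (15 + 113)² = 128² = 16384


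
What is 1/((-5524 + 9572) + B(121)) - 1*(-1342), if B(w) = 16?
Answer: 5453889/4064 ≈ 1342.0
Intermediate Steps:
1/((-5524 + 9572) + B(121)) - 1*(-1342) = 1/((-5524 + 9572) + 16) - 1*(-1342) = 1/(4048 + 16) + 1342 = 1/4064 + 1342 = 5453889/4064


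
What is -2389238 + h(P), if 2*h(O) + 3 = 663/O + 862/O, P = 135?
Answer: -64509314/27 ≈ -2.3892e+6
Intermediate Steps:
h(O) = -3/2 + 1525/(2*O) (h(O) = -3/2 + (663/O + 862/O)/2 = -3/2 + (1525/O)/2 = -3/2 + 1525/(2*O))
-2389238 + h(P) = -2389238 + (1/2)*(1525 - 3*135)/135 = -2389238 + (1/2)*(1/135)*(1525 - 405) = -2389238 + (1/2)*(1/135)*1120 = -2389238 + 112/27 = -64509314/27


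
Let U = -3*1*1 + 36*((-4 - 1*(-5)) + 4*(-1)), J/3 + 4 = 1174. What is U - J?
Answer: -3621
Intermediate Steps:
J = 3510 (J = -12 + 3*1174 = -12 + 3522 = 3510)
U = -111 (U = -3*1 + 36*((-4 + 5) - 4) = -3 + 36*(1 - 4) = -3 + 36*(-3) = -3 - 108 = -111)
U - J = -111 - 1*3510 = -111 - 3510 = -3621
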